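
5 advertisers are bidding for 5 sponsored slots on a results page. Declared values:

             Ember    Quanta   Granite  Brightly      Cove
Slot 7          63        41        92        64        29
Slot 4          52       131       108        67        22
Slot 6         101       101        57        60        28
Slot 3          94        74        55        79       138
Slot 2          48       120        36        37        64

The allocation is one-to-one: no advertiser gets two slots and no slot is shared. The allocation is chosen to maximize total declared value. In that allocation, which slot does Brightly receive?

Brightly receives Slot 7.

Optimal: Ember→Slot 6 ($101), Quanta→Slot 2 ($120), Granite→Slot 4 ($108), Brightly→Slot 7 ($64), Cove→Slot 3 ($138) — total 101+120+108+64+138 = $531.
Brightly's own top slot is Slot 3 ($79), but forcing Brightly→Slot 3 and reassigning the rest optimally gives only $467 — worse by 64.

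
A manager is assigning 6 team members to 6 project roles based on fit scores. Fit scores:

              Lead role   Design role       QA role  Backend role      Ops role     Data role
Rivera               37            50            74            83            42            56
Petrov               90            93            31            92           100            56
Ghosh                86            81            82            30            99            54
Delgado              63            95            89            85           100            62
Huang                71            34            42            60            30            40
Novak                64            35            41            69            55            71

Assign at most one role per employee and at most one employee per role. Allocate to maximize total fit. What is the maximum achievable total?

Optimal: Rivera→Backend role (83 pts), Petrov→Design role (93 pts), Ghosh→Ops role (99 pts), Delgado→QA role (89 pts), Huang→Lead role (71 pts), Novak→Data role (71 pts) — total 83+93+99+89+71+71 = 506 pts.
Max-entry greedy (repeatedly take the single best remaining cell) gives 477 pts, worse by 29.
No other one-to-one assignment exceeds 506 pts.

Maximum total: 506 pts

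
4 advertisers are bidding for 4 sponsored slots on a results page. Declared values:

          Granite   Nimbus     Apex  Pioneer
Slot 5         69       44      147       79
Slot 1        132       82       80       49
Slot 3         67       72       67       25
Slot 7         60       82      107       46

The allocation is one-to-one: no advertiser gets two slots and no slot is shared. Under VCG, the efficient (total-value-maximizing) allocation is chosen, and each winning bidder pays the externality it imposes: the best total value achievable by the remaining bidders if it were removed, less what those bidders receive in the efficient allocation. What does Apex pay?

Apex pays $43.

Efficient allocation: Granite→Slot 1 ($132), Nimbus→Slot 3 ($72), Apex→Slot 5 ($147), Pioneer→Slot 7 ($46); total welfare W = $397.
Apex receives Slot 5 at value $147, so the others get W − 147 = $250.
Without Apex: best allocation of the remaining 3 bidders over all 4 slots is Granite→Slot 1 ($132), Nimbus→Slot 7 ($82), Pioneer→Slot 5 ($79), total $293.
VCG payment = (others' best without Apex) − (others' welfare with Apex) = 293 − 250 = $43.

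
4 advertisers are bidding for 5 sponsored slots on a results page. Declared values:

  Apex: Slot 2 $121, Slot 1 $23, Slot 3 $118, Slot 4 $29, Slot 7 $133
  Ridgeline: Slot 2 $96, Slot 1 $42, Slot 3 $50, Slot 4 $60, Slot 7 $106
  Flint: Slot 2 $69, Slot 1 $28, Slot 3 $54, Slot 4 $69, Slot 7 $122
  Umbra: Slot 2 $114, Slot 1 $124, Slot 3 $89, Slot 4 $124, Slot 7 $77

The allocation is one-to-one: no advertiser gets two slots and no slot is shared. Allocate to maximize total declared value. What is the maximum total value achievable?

Maximum total: $460

Optimal: Apex→Slot 3 ($118), Ridgeline→Slot 2 ($96), Flint→Slot 7 ($122), Umbra→Slot 1 ($124) — total 118+96+122+124 = $460.
Max-entry greedy (repeatedly take the single best remaining cell) gives $422, worse by 38.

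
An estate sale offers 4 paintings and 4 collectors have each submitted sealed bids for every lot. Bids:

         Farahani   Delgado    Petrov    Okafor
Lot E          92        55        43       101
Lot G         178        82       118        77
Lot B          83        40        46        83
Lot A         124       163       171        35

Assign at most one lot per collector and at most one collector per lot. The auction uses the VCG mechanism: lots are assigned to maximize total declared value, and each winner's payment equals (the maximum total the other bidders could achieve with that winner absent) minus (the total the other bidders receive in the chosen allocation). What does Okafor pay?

Okafor pays $15.

Efficient allocation: Farahani→Lot G ($178), Delgado→Lot B ($40), Petrov→Lot A ($171), Okafor→Lot E ($101); total welfare W = $490.
Okafor receives Lot E at value $101, so the others get W − 101 = $389.
Without Okafor: best allocation of the remaining 3 bidders over all 4 lots is Farahani→Lot G ($178), Delgado→Lot E ($55), Petrov→Lot A ($171), total $404.
VCG payment = (others' best without Okafor) − (others' welfare with Okafor) = 404 − 389 = $15.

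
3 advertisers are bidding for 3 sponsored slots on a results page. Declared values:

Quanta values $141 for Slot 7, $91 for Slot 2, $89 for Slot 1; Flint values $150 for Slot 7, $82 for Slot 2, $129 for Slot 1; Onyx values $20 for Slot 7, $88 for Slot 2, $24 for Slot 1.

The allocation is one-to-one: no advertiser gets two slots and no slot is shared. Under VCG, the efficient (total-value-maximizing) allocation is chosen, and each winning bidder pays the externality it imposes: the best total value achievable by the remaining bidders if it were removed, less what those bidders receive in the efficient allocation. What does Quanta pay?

Efficient allocation: Quanta→Slot 7 ($141), Flint→Slot 1 ($129), Onyx→Slot 2 ($88); total welfare W = $358.
Quanta receives Slot 7 at value $141, so the others get W − 141 = $217.
Without Quanta: best allocation of the remaining 2 bidders over all 3 slots is Flint→Slot 7 ($150), Onyx→Slot 2 ($88), total $238.
VCG payment = (others' best without Quanta) − (others' welfare with Quanta) = 238 − 217 = $21.

Quanta pays $21.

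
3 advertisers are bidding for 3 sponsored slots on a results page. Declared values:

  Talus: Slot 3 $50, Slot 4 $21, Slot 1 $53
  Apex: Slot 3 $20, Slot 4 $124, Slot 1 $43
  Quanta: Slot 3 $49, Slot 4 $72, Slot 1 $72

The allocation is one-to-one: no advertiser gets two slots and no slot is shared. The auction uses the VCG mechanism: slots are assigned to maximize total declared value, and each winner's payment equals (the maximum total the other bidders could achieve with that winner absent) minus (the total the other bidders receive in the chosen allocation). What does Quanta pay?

Quanta pays $3.

Efficient allocation: Talus→Slot 3 ($50), Apex→Slot 4 ($124), Quanta→Slot 1 ($72); total welfare W = $246.
Quanta receives Slot 1 at value $72, so the others get W − 72 = $174.
Without Quanta: best allocation of the remaining 2 bidders over all 3 slots is Talus→Slot 1 ($53), Apex→Slot 4 ($124), total $177.
VCG payment = (others' best without Quanta) − (others' welfare with Quanta) = 177 − 174 = $3.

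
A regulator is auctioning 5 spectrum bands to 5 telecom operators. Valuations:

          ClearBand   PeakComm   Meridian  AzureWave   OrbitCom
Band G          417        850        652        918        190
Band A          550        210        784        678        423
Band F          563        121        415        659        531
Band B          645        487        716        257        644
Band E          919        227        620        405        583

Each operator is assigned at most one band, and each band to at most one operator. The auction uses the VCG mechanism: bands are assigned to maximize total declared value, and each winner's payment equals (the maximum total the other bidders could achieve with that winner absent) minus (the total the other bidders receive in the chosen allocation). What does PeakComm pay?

Efficient allocation: ClearBand→Band E ($919M), PeakComm→Band G ($850M), Meridian→Band A ($784M), AzureWave→Band F ($659M), OrbitCom→Band B ($644M); total welfare W = $3856M.
PeakComm receives Band G at value $850M, so the others get W − 850 = $3006M.
Without PeakComm: best allocation of the remaining 4 bidders over all 5 bands is ClearBand→Band E ($919M), Meridian→Band A ($784M), AzureWave→Band G ($918M), OrbitCom→Band B ($644M), total $3265M.
VCG payment = (others' best without PeakComm) − (others' welfare with PeakComm) = 3265 − 3006 = $259M.

PeakComm pays $259M.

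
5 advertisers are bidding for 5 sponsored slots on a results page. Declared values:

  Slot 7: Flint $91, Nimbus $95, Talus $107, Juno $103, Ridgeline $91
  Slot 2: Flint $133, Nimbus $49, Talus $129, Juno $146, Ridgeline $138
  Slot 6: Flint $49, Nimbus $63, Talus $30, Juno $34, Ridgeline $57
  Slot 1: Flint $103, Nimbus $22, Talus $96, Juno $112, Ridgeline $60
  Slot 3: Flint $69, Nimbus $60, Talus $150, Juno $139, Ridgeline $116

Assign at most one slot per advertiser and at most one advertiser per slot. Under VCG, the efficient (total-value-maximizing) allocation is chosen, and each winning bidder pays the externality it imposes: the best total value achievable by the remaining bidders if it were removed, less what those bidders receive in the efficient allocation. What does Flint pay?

Efficient allocation: Flint→Slot 1 ($103), Nimbus→Slot 6 ($63), Talus→Slot 3 ($150), Juno→Slot 7 ($103), Ridgeline→Slot 2 ($138); total welfare W = $557.
Flint receives Slot 1 at value $103, so the others get W − 103 = $454.
Without Flint: best allocation of the remaining 4 bidders over all 5 slots is Nimbus→Slot 7 ($95), Talus→Slot 3 ($150), Juno→Slot 1 ($112), Ridgeline→Slot 2 ($138), total $495.
VCG payment = (others' best without Flint) − (others' welfare with Flint) = 495 − 454 = $41.

Flint pays $41.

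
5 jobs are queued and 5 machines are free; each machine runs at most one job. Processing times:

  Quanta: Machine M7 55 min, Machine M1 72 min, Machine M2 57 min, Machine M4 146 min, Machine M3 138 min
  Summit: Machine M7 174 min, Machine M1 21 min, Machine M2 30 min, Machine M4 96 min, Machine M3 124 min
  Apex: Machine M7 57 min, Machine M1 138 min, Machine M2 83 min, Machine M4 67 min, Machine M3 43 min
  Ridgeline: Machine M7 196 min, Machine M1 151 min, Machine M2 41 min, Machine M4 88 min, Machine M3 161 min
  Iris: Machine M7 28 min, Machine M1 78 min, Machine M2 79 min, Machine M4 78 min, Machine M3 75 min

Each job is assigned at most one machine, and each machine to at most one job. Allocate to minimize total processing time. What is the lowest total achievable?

Min total: 237 min

Optimal: Quanta→Machine M2 (57 min), Summit→Machine M1 (21 min), Apex→Machine M3 (43 min), Ridgeline→Machine M4 (88 min), Iris→Machine M7 (28 min) — total 57+21+43+88+28 = 237 min.
Min-entry greedy (repeatedly take the single cheapest remaining cell) gives 279 min, worse by 42.
Next-best assignment: Quanta→Machine M7, Summit→Machine M1, Apex→Machine M3, Ridgeline→Machine M2, Iris→Machine M4 = 238 min.
Swapping Iris↔Quanta (Iris→Machine M2 79 min, Quanta→Machine M7 55 min) adds 49.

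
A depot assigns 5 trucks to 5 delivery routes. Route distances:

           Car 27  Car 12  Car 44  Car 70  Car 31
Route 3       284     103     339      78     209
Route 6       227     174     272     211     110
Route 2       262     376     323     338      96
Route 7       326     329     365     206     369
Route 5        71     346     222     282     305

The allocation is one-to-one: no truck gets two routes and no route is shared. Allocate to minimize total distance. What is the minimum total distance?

Minimum total: 748 km

Treat this as an assignment problem: match each truck to one route.
Optimal: Car 27→Route 5 (71 km), Car 12→Route 3 (103 km), Car 44→Route 6 (272 km), Car 70→Route 7 (206 km), Car 31→Route 2 (96 km) — total 71+103+272+206+96 = 748 km.
Min-entry greedy (repeatedly take the single cheapest remaining cell) gives 784 km, worse by 36.
Every other assignment is strictly worse.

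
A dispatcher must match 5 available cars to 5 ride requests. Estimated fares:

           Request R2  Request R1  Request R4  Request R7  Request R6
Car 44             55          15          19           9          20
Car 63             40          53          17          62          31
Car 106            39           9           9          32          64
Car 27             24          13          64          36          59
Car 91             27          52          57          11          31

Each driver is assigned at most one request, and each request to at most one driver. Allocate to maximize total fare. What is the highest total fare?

Max total: $297

This is a one-to-one assignment (maximum-weight bipartite matching).
Optimal: Car 44→Request R2 ($55), Car 63→Request R7 ($62), Car 106→Request R6 ($64), Car 27→Request R4 ($64), Car 91→Request R1 ($52) — total 55+62+64+64+52 = $297.
Column-greedy (each request in turn goes to its best remaining driver) gives $235, worse by 62.
Next-best assignment: Car 44→Request R2, Car 63→Request R1, Car 106→Request R6, Car 27→Request R7, Car 91→Request R4 = $265.
Checked against all permutations: $297 is optimal.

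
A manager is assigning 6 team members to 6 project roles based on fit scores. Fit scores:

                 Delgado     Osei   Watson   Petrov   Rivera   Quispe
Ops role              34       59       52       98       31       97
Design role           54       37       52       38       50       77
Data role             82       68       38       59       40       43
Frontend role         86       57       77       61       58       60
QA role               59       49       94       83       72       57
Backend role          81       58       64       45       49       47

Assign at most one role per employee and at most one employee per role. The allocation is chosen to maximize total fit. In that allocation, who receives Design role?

Quispe receives Design role.

Treat this as an assignment problem: match each employee to one role.
Optimal: Delgado→Backend role (81 pts), Osei→Data role (68 pts), Watson→QA role (94 pts), Petrov→Ops role (98 pts), Rivera→Frontend role (58 pts), Quispe→Design role (77 pts) — total 81+68+94+98+58+77 = 476 pts.
Row-greedy (each employee in turn takes its best remaining role) gives 443 pts, worse by 33.
Every other assignment is strictly worse.
Quispe's own top role is Ops role (97 pts), but forcing Quispe→Ops role and reassigning the rest optimally gives only 456 pts — worse by 20.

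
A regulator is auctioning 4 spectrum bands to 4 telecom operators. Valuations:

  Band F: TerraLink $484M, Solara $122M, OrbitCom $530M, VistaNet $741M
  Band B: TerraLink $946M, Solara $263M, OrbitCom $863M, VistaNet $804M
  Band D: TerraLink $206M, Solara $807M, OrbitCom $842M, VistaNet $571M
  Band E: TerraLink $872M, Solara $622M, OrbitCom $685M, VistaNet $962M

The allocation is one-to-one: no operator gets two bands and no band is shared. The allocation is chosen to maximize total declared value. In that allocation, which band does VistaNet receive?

This is the linear assignment problem.
Optimal: TerraLink→Band E ($872M), Solara→Band D ($807M), OrbitCom→Band B ($863M), VistaNet→Band F ($741M) — total 872+807+863+741 = $3283M.
Max-entry greedy (repeatedly take the single best remaining cell) gives $2872M, worse by 411.
Checked against all permutations: $3283M is optimal.
VistaNet's own top band is Band E ($962M), but forcing VistaNet→Band E and reassigning the rest optimally gives only $3245M — worse by 38.

VistaNet receives Band F.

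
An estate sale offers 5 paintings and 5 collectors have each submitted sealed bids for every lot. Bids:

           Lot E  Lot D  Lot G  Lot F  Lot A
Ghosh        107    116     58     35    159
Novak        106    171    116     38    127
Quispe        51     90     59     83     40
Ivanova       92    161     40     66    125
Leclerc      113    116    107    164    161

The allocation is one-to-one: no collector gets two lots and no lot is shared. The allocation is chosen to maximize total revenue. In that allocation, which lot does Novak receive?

Novak receives Lot G.

This is a one-to-one assignment (maximum-weight bipartite matching).
Optimal: Ghosh→Lot A ($159), Novak→Lot G ($116), Quispe→Lot E ($51), Ivanova→Lot D ($161), Leclerc→Lot F ($164) — total 159+116+51+161+164 = $651.
Column-greedy (each lot in turn goes to its best remaining collector) gives $568, worse by 83.
Next-best assignment: Ghosh→Lot A, Novak→Lot E, Quispe→Lot G, Ivanova→Lot D, Leclerc→Lot F = $649.
Checked against all permutations: $651 is optimal.
Novak's own top lot is Lot D ($171), but forcing Novak→Lot D and reassigning the rest optimally gives only $645 — worse by 6.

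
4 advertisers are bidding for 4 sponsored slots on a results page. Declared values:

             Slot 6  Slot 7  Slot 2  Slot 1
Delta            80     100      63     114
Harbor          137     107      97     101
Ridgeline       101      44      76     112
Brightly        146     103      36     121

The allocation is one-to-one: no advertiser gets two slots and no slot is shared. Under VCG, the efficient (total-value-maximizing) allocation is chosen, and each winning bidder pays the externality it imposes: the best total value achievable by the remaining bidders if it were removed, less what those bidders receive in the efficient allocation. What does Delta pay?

Efficient allocation: Delta→Slot 7 ($100), Harbor→Slot 2 ($97), Ridgeline→Slot 1 ($112), Brightly→Slot 6 ($146); total welfare W = $455.
Delta receives Slot 7 at value $100, so the others get W − 100 = $355.
Without Delta: best allocation of the remaining 3 bidders over all 4 slots is Harbor→Slot 7 ($107), Ridgeline→Slot 1 ($112), Brightly→Slot 6 ($146), total $365.
VCG payment = (others' best without Delta) − (others' welfare with Delta) = 365 − 355 = $10.

Delta pays $10.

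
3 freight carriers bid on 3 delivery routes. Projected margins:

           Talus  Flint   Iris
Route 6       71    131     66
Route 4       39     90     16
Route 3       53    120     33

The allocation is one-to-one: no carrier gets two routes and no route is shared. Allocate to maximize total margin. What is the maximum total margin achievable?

Maximum total: $225k

Optimal: Talus→Route 4 ($39k), Flint→Route 3 ($120k), Iris→Route 6 ($66k) — total 39+120+66 = $225k.
Column-greedy (each route in turn goes to its best remaining carrier) gives $203k, worse by 22.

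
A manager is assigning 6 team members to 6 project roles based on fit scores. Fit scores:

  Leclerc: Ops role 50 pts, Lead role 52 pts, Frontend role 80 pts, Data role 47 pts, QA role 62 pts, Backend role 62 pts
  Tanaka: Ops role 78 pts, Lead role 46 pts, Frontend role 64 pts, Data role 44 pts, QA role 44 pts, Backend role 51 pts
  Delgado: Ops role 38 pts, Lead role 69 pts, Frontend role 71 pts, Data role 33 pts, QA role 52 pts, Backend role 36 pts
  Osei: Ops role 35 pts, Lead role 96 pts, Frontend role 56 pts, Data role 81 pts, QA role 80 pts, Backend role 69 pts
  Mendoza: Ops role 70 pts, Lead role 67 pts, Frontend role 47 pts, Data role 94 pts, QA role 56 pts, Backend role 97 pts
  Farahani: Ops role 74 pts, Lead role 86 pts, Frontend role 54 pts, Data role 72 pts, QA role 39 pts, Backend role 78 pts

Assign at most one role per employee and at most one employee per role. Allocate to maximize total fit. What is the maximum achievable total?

Maximum total: 479 pts

Optimal: Leclerc→Frontend role (80 pts), Tanaka→Ops role (78 pts), Delgado→Lead role (69 pts), Osei→QA role (80 pts), Mendoza→Data role (94 pts), Farahani→Backend role (78 pts) — total 80+78+69+80+94+78 = 479 pts.
Row-greedy (each employee in turn takes its best remaining role) gives 444 pts, worse by 35.
Checked against all permutations: 479 pts is optimal.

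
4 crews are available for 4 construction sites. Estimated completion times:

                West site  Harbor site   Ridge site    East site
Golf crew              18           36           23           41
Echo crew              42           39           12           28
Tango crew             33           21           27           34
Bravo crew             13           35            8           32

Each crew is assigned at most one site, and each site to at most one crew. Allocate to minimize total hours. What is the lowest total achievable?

Optimal: Golf crew→West site (18 hours), Echo crew→East site (28 hours), Tango crew→Harbor site (21 hours), Bravo crew→Ridge site (8 hours) — total 18+28+21+8 = 75 hours.
Row-greedy (each crew in turn takes its cheapest remaining site) gives 83 hours, worse by 8.

Min total: 75 hours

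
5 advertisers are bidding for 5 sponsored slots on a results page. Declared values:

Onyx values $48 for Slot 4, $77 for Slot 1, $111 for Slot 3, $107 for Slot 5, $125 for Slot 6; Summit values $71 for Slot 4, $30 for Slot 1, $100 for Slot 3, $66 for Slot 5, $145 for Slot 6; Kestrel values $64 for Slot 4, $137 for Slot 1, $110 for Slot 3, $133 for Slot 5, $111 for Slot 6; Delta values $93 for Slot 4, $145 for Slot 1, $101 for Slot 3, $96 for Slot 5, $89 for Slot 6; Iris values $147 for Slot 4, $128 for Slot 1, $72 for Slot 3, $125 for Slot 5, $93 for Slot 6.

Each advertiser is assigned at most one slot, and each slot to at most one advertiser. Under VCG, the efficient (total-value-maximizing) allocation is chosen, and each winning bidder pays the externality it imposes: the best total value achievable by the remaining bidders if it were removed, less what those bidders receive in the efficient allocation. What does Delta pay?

Efficient allocation: Onyx→Slot 3 ($111), Summit→Slot 6 ($145), Kestrel→Slot 5 ($133), Delta→Slot 1 ($145), Iris→Slot 4 ($147); total welfare W = $681.
Delta receives Slot 1 at value $145, so the others get W − 145 = $536.
Without Delta: best allocation of the remaining 4 bidders over all 5 slots is Onyx→Slot 3 ($111), Summit→Slot 6 ($145), Kestrel→Slot 1 ($137), Iris→Slot 4 ($147), total $540.
VCG payment = (others' best without Delta) − (others' welfare with Delta) = 540 − 536 = $4.

Delta pays $4.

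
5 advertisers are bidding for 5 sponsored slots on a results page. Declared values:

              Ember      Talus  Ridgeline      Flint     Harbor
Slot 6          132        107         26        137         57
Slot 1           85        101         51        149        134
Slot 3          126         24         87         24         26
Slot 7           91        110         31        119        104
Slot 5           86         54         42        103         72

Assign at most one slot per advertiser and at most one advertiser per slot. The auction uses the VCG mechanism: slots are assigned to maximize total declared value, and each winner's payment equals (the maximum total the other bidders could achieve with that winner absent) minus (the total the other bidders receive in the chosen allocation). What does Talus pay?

Efficient allocation: Ember→Slot 6 ($132), Talus→Slot 7 ($110), Ridgeline→Slot 3 ($87), Flint→Slot 5 ($103), Harbor→Slot 1 ($134); total welfare W = $566.
Talus receives Slot 7 at value $110, so the others get W − 110 = $456.
Without Talus: best allocation of the remaining 4 bidders over all 5 slots is Ember→Slot 6 ($132), Ridgeline→Slot 3 ($87), Flint→Slot 1 ($149), Harbor→Slot 7 ($104), total $472.
VCG payment = (others' best without Talus) − (others' welfare with Talus) = 472 − 456 = $16.

Talus pays $16.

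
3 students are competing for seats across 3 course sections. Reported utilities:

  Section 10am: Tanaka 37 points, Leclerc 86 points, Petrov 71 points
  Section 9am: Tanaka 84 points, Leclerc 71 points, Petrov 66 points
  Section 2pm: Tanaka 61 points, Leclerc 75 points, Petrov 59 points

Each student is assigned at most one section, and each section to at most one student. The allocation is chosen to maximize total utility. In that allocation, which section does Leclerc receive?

Leclerc receives Section 2pm.

Optimal: Tanaka→Section 9am (84 points), Leclerc→Section 2pm (75 points), Petrov→Section 10am (71 points) — total 84+75+71 = 230 points.
Column-greedy (each section in turn goes to its best remaining student) gives 229 points, worse by 1.
Next-best assignment: Tanaka→Section 9am, Leclerc→Section 10am, Petrov→Section 2pm = 229 points.
Swapping Petrov↔Tanaka (Petrov→Section 9am 66 points, Tanaka→Section 10am 37 points) loses 52.
Checked against all permutations: 230 points is optimal.
Leclerc's own top section is Section 10am (86 points), but forcing Leclerc→Section 10am and reassigning the rest optimally gives only 229 points — worse by 1.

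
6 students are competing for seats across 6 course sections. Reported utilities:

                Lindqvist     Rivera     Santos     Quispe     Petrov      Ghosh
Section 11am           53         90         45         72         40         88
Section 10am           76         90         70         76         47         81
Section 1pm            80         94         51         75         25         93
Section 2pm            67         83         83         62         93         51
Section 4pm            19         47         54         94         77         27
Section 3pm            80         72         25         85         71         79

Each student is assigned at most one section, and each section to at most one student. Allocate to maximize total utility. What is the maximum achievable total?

Optimal: Lindqvist→Section 3pm (80 points), Rivera→Section 11am (90 points), Santos→Section 10am (70 points), Quispe→Section 4pm (94 points), Petrov→Section 2pm (93 points), Ghosh→Section 1pm (93 points) — total 80+90+70+94+93+93 = 520 points.
Max-entry greedy (repeatedly take the single best remaining cell) gives 519 points, worse by 1.
Next-best assignment: Lindqvist→Section 3pm, Rivera→Section 1pm, Santos→Section 10am, Quispe→Section 4pm, Petrov→Section 2pm, Ghosh→Section 11am = 519 points.
Swapping Rivera↔Quispe (Rivera→Section 4pm 47 points, Quispe→Section 11am 72 points) loses 65.
No other one-to-one assignment exceeds 520 points.

Maximum total: 520 points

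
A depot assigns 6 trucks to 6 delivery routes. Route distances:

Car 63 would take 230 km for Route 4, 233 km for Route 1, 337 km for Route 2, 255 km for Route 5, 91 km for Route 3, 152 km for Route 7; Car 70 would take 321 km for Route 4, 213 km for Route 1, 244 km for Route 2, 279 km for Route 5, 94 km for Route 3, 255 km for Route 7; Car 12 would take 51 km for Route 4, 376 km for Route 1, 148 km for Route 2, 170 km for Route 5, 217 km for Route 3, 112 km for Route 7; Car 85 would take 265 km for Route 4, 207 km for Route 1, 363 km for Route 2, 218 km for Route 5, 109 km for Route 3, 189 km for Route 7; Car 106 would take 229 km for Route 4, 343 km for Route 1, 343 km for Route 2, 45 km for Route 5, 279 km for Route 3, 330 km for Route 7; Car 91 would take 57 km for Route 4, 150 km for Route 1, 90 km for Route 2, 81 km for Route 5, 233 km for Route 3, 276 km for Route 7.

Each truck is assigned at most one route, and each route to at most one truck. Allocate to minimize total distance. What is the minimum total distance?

Min total: 639 km

Optimal: Car 63→Route 7 (152 km), Car 70→Route 3 (94 km), Car 12→Route 4 (51 km), Car 85→Route 1 (207 km), Car 106→Route 5 (45 km), Car 91→Route 2 (90 km) — total 152+94+51+207+45+90 = 639 km.
Column-greedy (each route in turn goes to its cheapest remaining truck) gives 770 km, worse by 131.
Checked against all permutations: 639 km is optimal.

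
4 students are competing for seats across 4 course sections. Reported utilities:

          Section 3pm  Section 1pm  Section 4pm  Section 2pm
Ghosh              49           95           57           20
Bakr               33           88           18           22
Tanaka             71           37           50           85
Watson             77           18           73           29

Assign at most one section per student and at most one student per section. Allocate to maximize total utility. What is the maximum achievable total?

Maximum total: 307 points

This is a one-to-one assignment (maximum-weight bipartite matching).
Optimal: Ghosh→Section 4pm (57 points), Bakr→Section 1pm (88 points), Tanaka→Section 2pm (85 points), Watson→Section 3pm (77 points) — total 57+88+85+77 = 307 points.
Every other assignment is strictly worse.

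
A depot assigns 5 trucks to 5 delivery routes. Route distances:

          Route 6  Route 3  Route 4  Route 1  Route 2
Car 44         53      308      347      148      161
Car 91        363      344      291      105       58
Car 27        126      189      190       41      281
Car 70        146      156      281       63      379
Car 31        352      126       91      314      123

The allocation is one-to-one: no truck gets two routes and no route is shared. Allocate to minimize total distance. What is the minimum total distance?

This is the linear assignment problem.
Optimal: Car 44→Route 6 (53 km), Car 91→Route 2 (58 km), Car 27→Route 1 (41 km), Car 70→Route 3 (156 km), Car 31→Route 4 (91 km) — total 53+58+41+156+91 = 399 km.
Column-greedy (each route in turn goes to its cheapest remaining truck) gives 490 km, worse by 91.
Next-best assignment: Car 44→Route 6, Car 91→Route 2, Car 27→Route 3, Car 70→Route 1, Car 31→Route 4 = 454 km.
No other one-to-one assignment undercuts 399 km.

Minimum total: 399 km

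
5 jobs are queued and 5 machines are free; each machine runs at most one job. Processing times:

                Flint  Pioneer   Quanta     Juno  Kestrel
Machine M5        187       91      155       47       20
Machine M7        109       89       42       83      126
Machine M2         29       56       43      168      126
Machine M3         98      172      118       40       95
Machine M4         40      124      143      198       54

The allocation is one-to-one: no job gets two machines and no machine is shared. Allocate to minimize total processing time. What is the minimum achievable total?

Min total: 198 min

This is the linear assignment problem.
Optimal: Flint→Machine M4 (40 min), Pioneer→Machine M2 (56 min), Quanta→Machine M7 (42 min), Juno→Machine M3 (40 min), Kestrel→Machine M5 (20 min) — total 40+56+42+40+20 = 198 min.
Column-greedy (each machine in turn goes to its cheapest remaining job) gives 255 min, worse by 57.
No other one-to-one assignment undercuts 198 min.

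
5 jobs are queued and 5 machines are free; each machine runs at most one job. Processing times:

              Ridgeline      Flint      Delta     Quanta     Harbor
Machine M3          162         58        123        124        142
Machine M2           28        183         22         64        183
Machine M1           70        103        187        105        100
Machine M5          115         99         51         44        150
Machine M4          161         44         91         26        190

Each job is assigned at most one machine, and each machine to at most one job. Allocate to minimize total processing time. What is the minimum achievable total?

Optimal: Ridgeline→Machine M2 (28 min), Flint→Machine M3 (58 min), Delta→Machine M5 (51 min), Quanta→Machine M4 (26 min), Harbor→Machine M1 (100 min) — total 28+58+51+26+100 = 263 min.
Min-entry greedy (repeatedly take the single cheapest remaining cell) gives 326 min, worse by 63.
No other one-to-one assignment undercuts 263 min.

Minimum total: 263 min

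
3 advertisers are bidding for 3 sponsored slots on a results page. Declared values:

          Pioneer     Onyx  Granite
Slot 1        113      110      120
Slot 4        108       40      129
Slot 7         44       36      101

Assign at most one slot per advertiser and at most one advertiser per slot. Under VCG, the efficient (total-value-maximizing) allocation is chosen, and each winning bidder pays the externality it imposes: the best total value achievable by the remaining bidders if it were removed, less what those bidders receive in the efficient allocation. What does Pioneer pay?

Efficient allocation: Pioneer→Slot 4 ($108), Onyx→Slot 1 ($110), Granite→Slot 7 ($101); total welfare W = $319.
Pioneer receives Slot 4 at value $108, so the others get W − 108 = $211.
Without Pioneer: best allocation of the remaining 2 bidders over all 3 slots is Onyx→Slot 1 ($110), Granite→Slot 4 ($129), total $239.
VCG payment = (others' best without Pioneer) − (others' welfare with Pioneer) = 239 − 211 = $28.

Pioneer pays $28.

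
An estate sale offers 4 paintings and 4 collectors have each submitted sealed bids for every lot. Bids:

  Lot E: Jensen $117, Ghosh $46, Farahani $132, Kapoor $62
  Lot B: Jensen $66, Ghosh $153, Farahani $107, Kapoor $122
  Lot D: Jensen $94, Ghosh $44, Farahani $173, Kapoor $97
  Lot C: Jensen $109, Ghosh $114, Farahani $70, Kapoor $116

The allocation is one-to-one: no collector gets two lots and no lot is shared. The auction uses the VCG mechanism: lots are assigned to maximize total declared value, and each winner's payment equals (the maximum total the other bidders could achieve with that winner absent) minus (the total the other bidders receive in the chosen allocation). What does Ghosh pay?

Efficient allocation: Jensen→Lot E ($117), Ghosh→Lot B ($153), Farahani→Lot D ($173), Kapoor→Lot C ($116); total welfare W = $559.
Ghosh receives Lot B at value $153, so the others get W − 153 = $406.
Without Ghosh: best allocation of the remaining 3 bidders over all 4 lots is Jensen→Lot E ($117), Farahani→Lot D ($173), Kapoor→Lot B ($122), total $412.
VCG payment = (others' best without Ghosh) − (others' welfare with Ghosh) = 412 − 406 = $6.

Ghosh pays $6.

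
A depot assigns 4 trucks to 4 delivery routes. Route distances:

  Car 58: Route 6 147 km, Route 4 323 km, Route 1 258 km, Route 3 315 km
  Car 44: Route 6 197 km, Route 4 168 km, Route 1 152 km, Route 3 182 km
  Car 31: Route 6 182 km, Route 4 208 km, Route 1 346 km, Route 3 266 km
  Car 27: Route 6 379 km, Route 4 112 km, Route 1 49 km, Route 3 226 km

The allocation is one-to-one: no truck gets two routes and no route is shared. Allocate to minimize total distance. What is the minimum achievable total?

Min total: 586 km

Treat this as an assignment problem: match each truck to one route.
Optimal: Car 58→Route 6 (147 km), Car 44→Route 3 (182 km), Car 31→Route 4 (208 km), Car 27→Route 1 (49 km) — total 147+182+208+49 = 586 km.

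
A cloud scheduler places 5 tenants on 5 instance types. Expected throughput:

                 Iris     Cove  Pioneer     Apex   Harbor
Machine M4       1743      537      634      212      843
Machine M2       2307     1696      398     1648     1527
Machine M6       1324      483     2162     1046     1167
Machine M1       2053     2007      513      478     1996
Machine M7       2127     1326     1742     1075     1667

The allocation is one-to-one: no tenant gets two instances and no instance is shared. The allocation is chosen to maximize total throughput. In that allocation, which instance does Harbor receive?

Optimal: Iris→Machine M4 (1743 ops/s), Cove→Machine M1 (2007 ops/s), Pioneer→Machine M6 (2162 ops/s), Apex→Machine M2 (1648 ops/s), Harbor→Machine M7 (1667 ops/s) — total 1743+2007+2162+1648+1667 = 9227 ops/s.
Row-greedy (each tenant in turn takes its best remaining instance) gives 8394 ops/s, worse by 833.
Next-best assignment: Iris→Machine M4, Cove→Machine M7, Pioneer→Machine M6, Apex→Machine M2, Harbor→Machine M1 = 8875 ops/s.
Swapping Harbor↔Pioneer (Harbor→Machine M6 1167 ops/s, Pioneer→Machine M7 1742 ops/s) loses 920.
Harbor's own top instance is Machine M1 (1996 ops/s), but forcing Harbor→Machine M1 and reassigning the rest optimally gives only 8875 ops/s — worse by 352.

Harbor receives Machine M7.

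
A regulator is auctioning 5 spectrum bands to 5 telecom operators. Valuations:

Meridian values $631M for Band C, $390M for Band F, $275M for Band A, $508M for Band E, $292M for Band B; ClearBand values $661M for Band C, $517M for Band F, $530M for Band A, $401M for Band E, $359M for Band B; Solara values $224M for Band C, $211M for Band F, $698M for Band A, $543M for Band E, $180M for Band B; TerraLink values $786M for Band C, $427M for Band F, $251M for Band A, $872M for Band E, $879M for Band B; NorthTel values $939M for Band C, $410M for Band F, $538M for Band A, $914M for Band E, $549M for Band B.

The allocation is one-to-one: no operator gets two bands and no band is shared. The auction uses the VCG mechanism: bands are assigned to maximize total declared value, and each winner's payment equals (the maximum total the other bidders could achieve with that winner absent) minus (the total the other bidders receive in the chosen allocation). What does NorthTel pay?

NorthTel pays $21M.

Efficient allocation: Meridian→Band C ($631M), ClearBand→Band F ($517M), Solara→Band A ($698M), TerraLink→Band B ($879M), NorthTel→Band E ($914M); total welfare W = $3639M.
NorthTel receives Band E at value $914M, so the others get W − 914 = $2725M.
Without NorthTel: best allocation of the remaining 4 bidders over all 5 bands is Meridian→Band E ($508M), ClearBand→Band C ($661M), Solara→Band A ($698M), TerraLink→Band B ($879M), total $2746M.
VCG payment = (others' best without NorthTel) − (others' welfare with NorthTel) = 2746 − 2725 = $21M.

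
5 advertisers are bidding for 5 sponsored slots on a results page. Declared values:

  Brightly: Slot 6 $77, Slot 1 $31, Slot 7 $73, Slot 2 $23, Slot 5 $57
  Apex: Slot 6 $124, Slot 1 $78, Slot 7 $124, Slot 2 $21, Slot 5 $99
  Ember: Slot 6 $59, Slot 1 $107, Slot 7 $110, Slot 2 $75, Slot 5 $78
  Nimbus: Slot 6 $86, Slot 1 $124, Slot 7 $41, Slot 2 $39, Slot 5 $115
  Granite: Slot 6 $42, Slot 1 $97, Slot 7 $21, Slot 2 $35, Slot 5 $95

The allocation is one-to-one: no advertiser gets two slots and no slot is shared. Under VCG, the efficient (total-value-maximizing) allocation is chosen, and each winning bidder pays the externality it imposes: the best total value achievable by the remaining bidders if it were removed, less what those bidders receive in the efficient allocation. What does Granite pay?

Granite pays $23.

Efficient allocation: Brightly→Slot 6 ($77), Apex→Slot 7 ($124), Ember→Slot 2 ($75), Nimbus→Slot 1 ($124), Granite→Slot 5 ($95); total welfare W = $495.
Granite receives Slot 5 at value $95, so the others get W − 95 = $400.
Without Granite: best allocation of the remaining 4 bidders over all 5 slots is Brightly→Slot 6 ($77), Apex→Slot 7 ($124), Ember→Slot 1 ($107), Nimbus→Slot 5 ($115), total $423.
VCG payment = (others' best without Granite) − (others' welfare with Granite) = 423 − 400 = $23.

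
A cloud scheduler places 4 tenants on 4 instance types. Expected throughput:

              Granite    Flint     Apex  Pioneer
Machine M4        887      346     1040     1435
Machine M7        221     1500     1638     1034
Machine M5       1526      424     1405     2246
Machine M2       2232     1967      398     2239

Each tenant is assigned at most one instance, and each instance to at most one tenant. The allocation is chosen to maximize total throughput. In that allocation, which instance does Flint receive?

Flint receives Machine M7.

Optimal: Granite→Machine M2 (2232 ops/s), Flint→Machine M7 (1500 ops/s), Apex→Machine M4 (1040 ops/s), Pioneer→Machine M5 (2246 ops/s) — total 2232+1500+1040+2246 = 7018 ops/s.
Max-entry greedy (repeatedly take the single best remaining cell) gives 6462 ops/s, worse by 556.
Next-best assignment: Granite→Machine M4, Flint→Machine M2, Apex→Machine M7, Pioneer→Machine M5 = 6738 ops/s.
Swapping Apex↔Pioneer (Apex→Machine M5 1405 ops/s, Pioneer→Machine M4 1435 ops/s) loses 446.
No other one-to-one assignment exceeds 7018 ops/s.
Flint's own top instance is Machine M2 (1967 ops/s), but forcing Flint→Machine M2 and reassigning the rest optimally gives only 6738 ops/s — worse by 280.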